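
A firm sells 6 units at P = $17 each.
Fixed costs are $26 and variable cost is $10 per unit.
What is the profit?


Total Revenue = P * Q = 17 * 6 = $102
Total Cost = FC + VC*Q = 26 + 10*6 = $86
Profit = TR - TC = 102 - 86 = $16

$16


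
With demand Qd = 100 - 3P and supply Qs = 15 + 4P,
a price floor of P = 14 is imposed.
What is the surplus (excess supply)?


At P = 14:
Qd = 100 - 3*14 = 58
Qs = 15 + 4*14 = 71
Surplus = Qs - Qd = 71 - 58 = 13

13


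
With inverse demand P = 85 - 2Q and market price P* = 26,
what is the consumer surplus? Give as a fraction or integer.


Maximum willingness to pay (at Q=0): P_max = 85
Quantity demanded at P* = 26:
Q* = (85 - 26)/2 = 59/2
CS = (1/2) * Q* * (P_max - P*)
CS = (1/2) * 59/2 * (85 - 26)
CS = (1/2) * 59/2 * 59 = 3481/4

3481/4


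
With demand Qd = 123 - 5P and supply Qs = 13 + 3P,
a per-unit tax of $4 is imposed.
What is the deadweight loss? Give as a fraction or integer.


Pre-tax equilibrium quantity: Q* = 217/4
Post-tax equilibrium quantity: Q_tax = 187/4
Reduction in quantity: Q* - Q_tax = 15/2
DWL = (1/2) * tax * (Q* - Q_tax)
DWL = (1/2) * 4 * 15/2 = 15

15


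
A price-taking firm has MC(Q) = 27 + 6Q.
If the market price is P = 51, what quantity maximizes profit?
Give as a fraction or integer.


In perfect competition, profit is maximized where P = MC.
51 = 27 + 6Q
24 = 6Q
Q* = 24/6 = 4

4


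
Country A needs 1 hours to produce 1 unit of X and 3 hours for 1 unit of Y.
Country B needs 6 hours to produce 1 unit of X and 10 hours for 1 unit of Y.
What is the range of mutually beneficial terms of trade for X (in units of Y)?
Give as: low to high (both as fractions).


Opportunity cost of X for Country A = hours_X / hours_Y = 1/3 = 1/3 units of Y
Opportunity cost of X for Country B = hours_X / hours_Y = 6/10 = 3/5 units of Y
Terms of trade must be between the two opportunity costs.
Range: 1/3 to 3/5

1/3 to 3/5


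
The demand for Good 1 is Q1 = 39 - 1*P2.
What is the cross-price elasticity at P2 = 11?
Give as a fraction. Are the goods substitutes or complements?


dQ1/dP2 = -1
At P2 = 11: Q1 = 39 - 1*11 = 28
Exy = (dQ1/dP2)(P2/Q1) = -1 * 11 / 28 = -11/28
Since Exy < 0, the goods are complements.

-11/28 (complements)


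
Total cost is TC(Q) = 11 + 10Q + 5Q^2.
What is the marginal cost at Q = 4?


MC = dTC/dQ = 10 + 2*5*Q
At Q = 4:
MC = 10 + 10*4
MC = 10 + 40 = 50

50


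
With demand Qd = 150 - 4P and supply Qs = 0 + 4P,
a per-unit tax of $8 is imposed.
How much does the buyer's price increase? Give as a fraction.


With a per-unit tax, the buyer's price increase depends on relative slopes.
Supply slope: d = 4, Demand slope: b = 4
Buyer's price increase = d * tax / (b + d)
= 4 * 8 / (4 + 4)
= 32 / 8 = 4

4


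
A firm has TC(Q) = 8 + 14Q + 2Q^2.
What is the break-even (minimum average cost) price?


AC(Q) = 8/Q + 14 + 2Q
To minimize: dAC/dQ = -8/Q^2 + 2 = 0
Q^2 = 8/2 = 4
Q* = 2
Min AC = 8/2 + 14 + 2*2
Min AC = 4 + 14 + 4 = 22

22


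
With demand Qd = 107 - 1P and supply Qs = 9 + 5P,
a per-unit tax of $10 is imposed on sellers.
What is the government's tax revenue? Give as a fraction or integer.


With tax on sellers, new supply: Qs' = 9 + 5(P - 10)
= 5P - 41
New equilibrium quantity:
Q_new = 247/3
Tax revenue = tax * Q_new = 10 * 247/3 = 2470/3

2470/3


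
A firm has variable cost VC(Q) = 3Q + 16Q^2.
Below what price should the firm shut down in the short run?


AVC(Q) = VC(Q)/Q = 3 + 16Q
AVC is increasing in Q, so minimum AVC is at Q -> 0+.
Min AVC = 3
The firm should shut down if P < 3.

3


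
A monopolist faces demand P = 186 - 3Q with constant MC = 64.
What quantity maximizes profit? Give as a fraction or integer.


TR = P*Q = (186 - 3Q)Q = 186Q - 3Q^2
MR = dTR/dQ = 186 - 6Q
Set MR = MC:
186 - 6Q = 64
122 = 6Q
Q* = 122/6 = 61/3

61/3


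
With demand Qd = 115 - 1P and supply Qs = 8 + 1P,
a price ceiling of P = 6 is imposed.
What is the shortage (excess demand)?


At P = 6:
Qd = 115 - 1*6 = 109
Qs = 8 + 1*6 = 14
Shortage = Qd - Qs = 109 - 14 = 95

95


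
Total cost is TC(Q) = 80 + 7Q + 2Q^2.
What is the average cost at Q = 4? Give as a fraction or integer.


TC(4) = 80 + 7*4 + 2*4^2
TC(4) = 80 + 28 + 32 = 140
AC = TC/Q = 140/4 = 35

35


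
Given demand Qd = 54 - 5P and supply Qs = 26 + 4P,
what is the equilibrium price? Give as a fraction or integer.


At equilibrium, Qd = Qs.
54 - 5P = 26 + 4P
54 - 26 = 5P + 4P
28 = 9P
P* = 28/9 = 28/9

28/9


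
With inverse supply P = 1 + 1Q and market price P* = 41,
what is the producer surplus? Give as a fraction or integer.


Minimum supply price (at Q=0): P_min = 1
Quantity supplied at P* = 41:
Q* = (41 - 1)/1 = 40
PS = (1/2) * Q* * (P* - P_min)
PS = (1/2) * 40 * (41 - 1)
PS = (1/2) * 40 * 40 = 800

800


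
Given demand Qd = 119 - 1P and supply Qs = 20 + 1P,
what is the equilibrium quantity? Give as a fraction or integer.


First find equilibrium price:
119 - 1P = 20 + 1P
P* = 99/2 = 99/2
Then substitute into demand:
Q* = 119 - 1 * 99/2 = 139/2

139/2


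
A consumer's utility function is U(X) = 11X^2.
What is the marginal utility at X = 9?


MU = dU/dX = 11*2*X^(2-1)
MU = 22*X^1
At X = 9:
MU = 22 * 9^1
MU = 22 * 9 = 198

198


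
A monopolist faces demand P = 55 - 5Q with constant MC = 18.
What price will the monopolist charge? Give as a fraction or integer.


MR = 55 - 10Q
Set MR = MC: 55 - 10Q = 18
Q* = 37/10
Substitute into demand:
P* = 55 - 5*37/10 = 73/2

73/2


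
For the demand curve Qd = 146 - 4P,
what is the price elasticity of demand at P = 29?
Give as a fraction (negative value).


dQ/dP = -4
At P = 29: Q = 146 - 4*29 = 30
E = (dQ/dP)(P/Q) = (-4)(29/30) = -58/15

-58/15


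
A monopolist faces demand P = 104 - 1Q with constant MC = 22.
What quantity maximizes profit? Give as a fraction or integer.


TR = P*Q = (104 - 1Q)Q = 104Q - 1Q^2
MR = dTR/dQ = 104 - 2Q
Set MR = MC:
104 - 2Q = 22
82 = 2Q
Q* = 82/2 = 41

41


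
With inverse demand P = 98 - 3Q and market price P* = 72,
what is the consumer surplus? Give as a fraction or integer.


Maximum willingness to pay (at Q=0): P_max = 98
Quantity demanded at P* = 72:
Q* = (98 - 72)/3 = 26/3
CS = (1/2) * Q* * (P_max - P*)
CS = (1/2) * 26/3 * (98 - 72)
CS = (1/2) * 26/3 * 26 = 338/3

338/3


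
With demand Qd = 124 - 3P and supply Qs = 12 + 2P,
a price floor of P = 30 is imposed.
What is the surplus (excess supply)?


At P = 30:
Qd = 124 - 3*30 = 34
Qs = 12 + 2*30 = 72
Surplus = Qs - Qd = 72 - 34 = 38

38


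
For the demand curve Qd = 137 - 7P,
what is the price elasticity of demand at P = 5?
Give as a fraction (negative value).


dQ/dP = -7
At P = 5: Q = 137 - 7*5 = 102
E = (dQ/dP)(P/Q) = (-7)(5/102) = -35/102

-35/102


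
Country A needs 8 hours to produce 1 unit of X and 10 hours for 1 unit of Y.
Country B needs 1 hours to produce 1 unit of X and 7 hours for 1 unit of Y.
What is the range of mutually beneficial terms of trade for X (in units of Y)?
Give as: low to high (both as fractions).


Opportunity cost of X for Country A = hours_X / hours_Y = 8/10 = 4/5 units of Y
Opportunity cost of X for Country B = hours_X / hours_Y = 1/7 = 1/7 units of Y
Terms of trade must be between the two opportunity costs.
Range: 1/7 to 4/5

1/7 to 4/5


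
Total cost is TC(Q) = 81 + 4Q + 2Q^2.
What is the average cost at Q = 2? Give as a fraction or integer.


TC(2) = 81 + 4*2 + 2*2^2
TC(2) = 81 + 8 + 8 = 97
AC = TC/Q = 97/2 = 97/2

97/2


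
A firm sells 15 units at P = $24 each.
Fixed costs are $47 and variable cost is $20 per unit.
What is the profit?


Total Revenue = P * Q = 24 * 15 = $360
Total Cost = FC + VC*Q = 47 + 20*15 = $347
Profit = TR - TC = 360 - 347 = $13

$13


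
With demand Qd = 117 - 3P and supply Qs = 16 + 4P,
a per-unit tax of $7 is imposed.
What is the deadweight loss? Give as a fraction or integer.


Pre-tax equilibrium quantity: Q* = 516/7
Post-tax equilibrium quantity: Q_tax = 432/7
Reduction in quantity: Q* - Q_tax = 12
DWL = (1/2) * tax * (Q* - Q_tax)
DWL = (1/2) * 7 * 12 = 42

42


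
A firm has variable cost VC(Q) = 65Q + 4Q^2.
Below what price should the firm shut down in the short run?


AVC(Q) = VC(Q)/Q = 65 + 4Q
AVC is increasing in Q, so minimum AVC is at Q -> 0+.
Min AVC = 65
The firm should shut down if P < 65.

65


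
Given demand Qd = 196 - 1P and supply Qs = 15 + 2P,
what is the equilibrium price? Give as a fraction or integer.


At equilibrium, Qd = Qs.
196 - 1P = 15 + 2P
196 - 15 = 1P + 2P
181 = 3P
P* = 181/3 = 181/3

181/3


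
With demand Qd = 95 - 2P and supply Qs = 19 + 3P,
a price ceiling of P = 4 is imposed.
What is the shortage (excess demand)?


At P = 4:
Qd = 95 - 2*4 = 87
Qs = 19 + 3*4 = 31
Shortage = Qd - Qs = 87 - 31 = 56

56


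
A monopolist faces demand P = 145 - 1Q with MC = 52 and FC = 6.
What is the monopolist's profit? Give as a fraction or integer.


MR = MC: 145 - 2Q = 52
Q* = 93/2
P* = 145 - 1*93/2 = 197/2
Profit = (P* - MC)*Q* - FC
= (197/2 - 52)*93/2 - 6
= 93/2*93/2 - 6
= 8649/4 - 6 = 8625/4

8625/4


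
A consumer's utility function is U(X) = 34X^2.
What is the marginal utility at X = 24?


MU = dU/dX = 34*2*X^(2-1)
MU = 68*X^1
At X = 24:
MU = 68 * 24^1
MU = 68 * 24 = 1632

1632


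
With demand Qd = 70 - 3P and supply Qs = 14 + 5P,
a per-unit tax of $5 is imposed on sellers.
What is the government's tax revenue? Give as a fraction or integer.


With tax on sellers, new supply: Qs' = 14 + 5(P - 5)
= 5P - 11
New equilibrium quantity:
Q_new = 317/8
Tax revenue = tax * Q_new = 5 * 317/8 = 1585/8

1585/8


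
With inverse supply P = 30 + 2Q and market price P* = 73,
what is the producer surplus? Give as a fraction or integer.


Minimum supply price (at Q=0): P_min = 30
Quantity supplied at P* = 73:
Q* = (73 - 30)/2 = 43/2
PS = (1/2) * Q* * (P* - P_min)
PS = (1/2) * 43/2 * (73 - 30)
PS = (1/2) * 43/2 * 43 = 1849/4

1849/4


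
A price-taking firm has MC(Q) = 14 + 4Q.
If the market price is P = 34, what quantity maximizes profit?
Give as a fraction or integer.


In perfect competition, profit is maximized where P = MC.
34 = 14 + 4Q
20 = 4Q
Q* = 20/4 = 5

5


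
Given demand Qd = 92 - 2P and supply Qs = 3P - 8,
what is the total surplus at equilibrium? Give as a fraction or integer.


Find equilibrium: 92 - 2P = 3P - 8
92 + 8 = 5P
P* = 100/5 = 20
Q* = 3*20 - 8 = 52
Inverse demand: P = 46 - Q/2, so P_max = 46
Inverse supply: P = 8/3 + Q/3, so P_min = 8/3
CS = (1/2) * 52 * (46 - 20) = 676
PS = (1/2) * 52 * (20 - 8/3) = 1352/3
TS = CS + PS = 676 + 1352/3 = 3380/3

3380/3


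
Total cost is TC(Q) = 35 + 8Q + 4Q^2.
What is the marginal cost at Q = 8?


MC = dTC/dQ = 8 + 2*4*Q
At Q = 8:
MC = 8 + 8*8
MC = 8 + 64 = 72

72


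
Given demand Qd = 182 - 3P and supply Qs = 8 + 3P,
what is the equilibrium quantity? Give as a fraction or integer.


First find equilibrium price:
182 - 3P = 8 + 3P
P* = 174/6 = 29
Then substitute into demand:
Q* = 182 - 3 * 29 = 95

95


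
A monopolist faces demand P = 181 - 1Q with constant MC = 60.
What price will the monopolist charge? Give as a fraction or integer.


MR = 181 - 2Q
Set MR = MC: 181 - 2Q = 60
Q* = 121/2
Substitute into demand:
P* = 181 - 1*121/2 = 241/2

241/2


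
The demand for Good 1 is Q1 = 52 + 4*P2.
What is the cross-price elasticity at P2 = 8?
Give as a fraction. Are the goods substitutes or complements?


dQ1/dP2 = 4
At P2 = 8: Q1 = 52 + 4*8 = 84
Exy = (dQ1/dP2)(P2/Q1) = 4 * 8 / 84 = 8/21
Since Exy > 0, the goods are substitutes.

8/21 (substitutes)


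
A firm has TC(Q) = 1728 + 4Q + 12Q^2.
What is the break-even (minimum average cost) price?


AC(Q) = 1728/Q + 4 + 12Q
To minimize: dAC/dQ = -1728/Q^2 + 12 = 0
Q^2 = 1728/12 = 144
Q* = 12
Min AC = 1728/12 + 4 + 12*12
Min AC = 144 + 4 + 144 = 292

292


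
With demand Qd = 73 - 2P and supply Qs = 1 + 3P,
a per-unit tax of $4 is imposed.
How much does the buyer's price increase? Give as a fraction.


With a per-unit tax, the buyer's price increase depends on relative slopes.
Supply slope: d = 3, Demand slope: b = 2
Buyer's price increase = d * tax / (b + d)
= 3 * 4 / (2 + 3)
= 12 / 5 = 12/5

12/5


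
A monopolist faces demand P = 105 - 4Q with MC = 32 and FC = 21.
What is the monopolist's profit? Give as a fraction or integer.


MR = MC: 105 - 8Q = 32
Q* = 73/8
P* = 105 - 4*73/8 = 137/2
Profit = (P* - MC)*Q* - FC
= (137/2 - 32)*73/8 - 21
= 73/2*73/8 - 21
= 5329/16 - 21 = 4993/16

4993/16


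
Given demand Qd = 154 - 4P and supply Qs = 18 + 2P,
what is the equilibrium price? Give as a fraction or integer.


At equilibrium, Qd = Qs.
154 - 4P = 18 + 2P
154 - 18 = 4P + 2P
136 = 6P
P* = 136/6 = 68/3

68/3


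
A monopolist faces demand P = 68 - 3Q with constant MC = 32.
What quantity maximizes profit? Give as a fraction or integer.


TR = P*Q = (68 - 3Q)Q = 68Q - 3Q^2
MR = dTR/dQ = 68 - 6Q
Set MR = MC:
68 - 6Q = 32
36 = 6Q
Q* = 36/6 = 6

6


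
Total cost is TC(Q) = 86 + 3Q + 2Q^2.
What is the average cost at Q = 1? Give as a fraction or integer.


TC(1) = 86 + 3*1 + 2*1^2
TC(1) = 86 + 3 + 2 = 91
AC = TC/Q = 91/1 = 91

91


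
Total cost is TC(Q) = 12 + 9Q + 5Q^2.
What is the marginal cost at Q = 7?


MC = dTC/dQ = 9 + 2*5*Q
At Q = 7:
MC = 9 + 10*7
MC = 9 + 70 = 79

79


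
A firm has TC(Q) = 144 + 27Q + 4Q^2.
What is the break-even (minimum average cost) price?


AC(Q) = 144/Q + 27 + 4Q
To minimize: dAC/dQ = -144/Q^2 + 4 = 0
Q^2 = 144/4 = 36
Q* = 6
Min AC = 144/6 + 27 + 4*6
Min AC = 24 + 27 + 24 = 75

75


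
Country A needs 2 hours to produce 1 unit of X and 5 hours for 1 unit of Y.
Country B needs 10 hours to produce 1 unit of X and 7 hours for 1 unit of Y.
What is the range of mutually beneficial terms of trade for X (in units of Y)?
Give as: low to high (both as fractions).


Opportunity cost of X for Country A = hours_X / hours_Y = 2/5 = 2/5 units of Y
Opportunity cost of X for Country B = hours_X / hours_Y = 10/7 = 10/7 units of Y
Terms of trade must be between the two opportunity costs.
Range: 2/5 to 10/7

2/5 to 10/7


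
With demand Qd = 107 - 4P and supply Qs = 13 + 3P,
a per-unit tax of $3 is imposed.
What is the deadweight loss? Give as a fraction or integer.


Pre-tax equilibrium quantity: Q* = 373/7
Post-tax equilibrium quantity: Q_tax = 337/7
Reduction in quantity: Q* - Q_tax = 36/7
DWL = (1/2) * tax * (Q* - Q_tax)
DWL = (1/2) * 3 * 36/7 = 54/7

54/7


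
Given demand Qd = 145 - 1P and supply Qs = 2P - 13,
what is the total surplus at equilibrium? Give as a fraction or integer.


Find equilibrium: 145 - 1P = 2P - 13
145 + 13 = 3P
P* = 158/3 = 158/3
Q* = 2*158/3 - 13 = 277/3
Inverse demand: P = 145 - Q/1, so P_max = 145
Inverse supply: P = 13/2 + Q/2, so P_min = 13/2
CS = (1/2) * 277/3 * (145 - 158/3) = 76729/18
PS = (1/2) * 277/3 * (158/3 - 13/2) = 76729/36
TS = CS + PS = 76729/18 + 76729/36 = 76729/12

76729/12


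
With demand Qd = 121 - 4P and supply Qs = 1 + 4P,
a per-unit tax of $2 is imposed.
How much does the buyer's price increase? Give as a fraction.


With a per-unit tax, the buyer's price increase depends on relative slopes.
Supply slope: d = 4, Demand slope: b = 4
Buyer's price increase = d * tax / (b + d)
= 4 * 2 / (4 + 4)
= 8 / 8 = 1

1


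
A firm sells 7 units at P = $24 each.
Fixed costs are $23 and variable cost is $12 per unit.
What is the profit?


Total Revenue = P * Q = 24 * 7 = $168
Total Cost = FC + VC*Q = 23 + 12*7 = $107
Profit = TR - TC = 168 - 107 = $61

$61


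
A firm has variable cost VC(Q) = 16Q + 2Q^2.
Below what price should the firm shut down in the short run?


AVC(Q) = VC(Q)/Q = 16 + 2Q
AVC is increasing in Q, so minimum AVC is at Q -> 0+.
Min AVC = 16
The firm should shut down if P < 16.

16


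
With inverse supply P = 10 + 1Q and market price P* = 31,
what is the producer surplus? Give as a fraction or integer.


Minimum supply price (at Q=0): P_min = 10
Quantity supplied at P* = 31:
Q* = (31 - 10)/1 = 21
PS = (1/2) * Q* * (P* - P_min)
PS = (1/2) * 21 * (31 - 10)
PS = (1/2) * 21 * 21 = 441/2

441/2


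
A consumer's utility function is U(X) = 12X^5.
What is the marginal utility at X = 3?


MU = dU/dX = 12*5*X^(5-1)
MU = 60*X^4
At X = 3:
MU = 60 * 3^4
MU = 60 * 81 = 4860

4860


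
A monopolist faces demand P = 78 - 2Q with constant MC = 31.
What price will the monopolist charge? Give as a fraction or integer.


MR = 78 - 4Q
Set MR = MC: 78 - 4Q = 31
Q* = 47/4
Substitute into demand:
P* = 78 - 2*47/4 = 109/2

109/2


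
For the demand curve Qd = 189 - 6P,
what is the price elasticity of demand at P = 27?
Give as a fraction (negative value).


dQ/dP = -6
At P = 27: Q = 189 - 6*27 = 27
E = (dQ/dP)(P/Q) = (-6)(27/27) = -6

-6


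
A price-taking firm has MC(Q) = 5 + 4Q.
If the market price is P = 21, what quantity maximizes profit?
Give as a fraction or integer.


In perfect competition, profit is maximized where P = MC.
21 = 5 + 4Q
16 = 4Q
Q* = 16/4 = 4

4


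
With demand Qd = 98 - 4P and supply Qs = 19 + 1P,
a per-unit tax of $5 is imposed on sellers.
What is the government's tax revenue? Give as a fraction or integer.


With tax on sellers, new supply: Qs' = 19 + 1(P - 5)
= 14 + 1P
New equilibrium quantity:
Q_new = 154/5
Tax revenue = tax * Q_new = 5 * 154/5 = 154

154


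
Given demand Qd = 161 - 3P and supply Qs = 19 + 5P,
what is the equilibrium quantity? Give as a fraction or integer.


First find equilibrium price:
161 - 3P = 19 + 5P
P* = 142/8 = 71/4
Then substitute into demand:
Q* = 161 - 3 * 71/4 = 431/4

431/4


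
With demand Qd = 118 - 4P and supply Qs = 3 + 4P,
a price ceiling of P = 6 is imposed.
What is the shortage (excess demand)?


At P = 6:
Qd = 118 - 4*6 = 94
Qs = 3 + 4*6 = 27
Shortage = Qd - Qs = 94 - 27 = 67

67


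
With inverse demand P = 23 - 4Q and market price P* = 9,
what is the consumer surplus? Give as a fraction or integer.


Maximum willingness to pay (at Q=0): P_max = 23
Quantity demanded at P* = 9:
Q* = (23 - 9)/4 = 7/2
CS = (1/2) * Q* * (P_max - P*)
CS = (1/2) * 7/2 * (23 - 9)
CS = (1/2) * 7/2 * 14 = 49/2

49/2


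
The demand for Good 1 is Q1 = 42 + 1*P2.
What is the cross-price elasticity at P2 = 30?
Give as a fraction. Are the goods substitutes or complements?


dQ1/dP2 = 1
At P2 = 30: Q1 = 42 + 1*30 = 72
Exy = (dQ1/dP2)(P2/Q1) = 1 * 30 / 72 = 5/12
Since Exy > 0, the goods are substitutes.

5/12 (substitutes)


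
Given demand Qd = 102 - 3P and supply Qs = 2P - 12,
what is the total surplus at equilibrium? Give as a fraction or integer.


Find equilibrium: 102 - 3P = 2P - 12
102 + 12 = 5P
P* = 114/5 = 114/5
Q* = 2*114/5 - 12 = 168/5
Inverse demand: P = 34 - Q/3, so P_max = 34
Inverse supply: P = 6 + Q/2, so P_min = 6
CS = (1/2) * 168/5 * (34 - 114/5) = 4704/25
PS = (1/2) * 168/5 * (114/5 - 6) = 7056/25
TS = CS + PS = 4704/25 + 7056/25 = 2352/5

2352/5


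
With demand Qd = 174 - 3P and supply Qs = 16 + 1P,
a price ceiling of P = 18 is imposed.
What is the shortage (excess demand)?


At P = 18:
Qd = 174 - 3*18 = 120
Qs = 16 + 1*18 = 34
Shortage = Qd - Qs = 120 - 34 = 86

86


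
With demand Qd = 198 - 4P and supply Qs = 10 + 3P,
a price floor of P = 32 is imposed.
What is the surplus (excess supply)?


At P = 32:
Qd = 198 - 4*32 = 70
Qs = 10 + 3*32 = 106
Surplus = Qs - Qd = 106 - 70 = 36

36


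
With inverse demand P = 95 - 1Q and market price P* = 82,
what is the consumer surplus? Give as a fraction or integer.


Maximum willingness to pay (at Q=0): P_max = 95
Quantity demanded at P* = 82:
Q* = (95 - 82)/1 = 13
CS = (1/2) * Q* * (P_max - P*)
CS = (1/2) * 13 * (95 - 82)
CS = (1/2) * 13 * 13 = 169/2

169/2


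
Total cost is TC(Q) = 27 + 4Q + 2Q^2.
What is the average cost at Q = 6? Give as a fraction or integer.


TC(6) = 27 + 4*6 + 2*6^2
TC(6) = 27 + 24 + 72 = 123
AC = TC/Q = 123/6 = 41/2

41/2


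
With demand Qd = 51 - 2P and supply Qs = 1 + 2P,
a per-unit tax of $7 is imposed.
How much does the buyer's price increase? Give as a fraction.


With a per-unit tax, the buyer's price increase depends on relative slopes.
Supply slope: d = 2, Demand slope: b = 2
Buyer's price increase = d * tax / (b + d)
= 2 * 7 / (2 + 2)
= 14 / 4 = 7/2

7/2


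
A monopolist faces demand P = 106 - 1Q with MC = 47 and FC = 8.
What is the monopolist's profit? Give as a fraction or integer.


MR = MC: 106 - 2Q = 47
Q* = 59/2
P* = 106 - 1*59/2 = 153/2
Profit = (P* - MC)*Q* - FC
= (153/2 - 47)*59/2 - 8
= 59/2*59/2 - 8
= 3481/4 - 8 = 3449/4

3449/4


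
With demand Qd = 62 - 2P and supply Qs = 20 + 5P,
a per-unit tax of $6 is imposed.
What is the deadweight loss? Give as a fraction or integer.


Pre-tax equilibrium quantity: Q* = 50
Post-tax equilibrium quantity: Q_tax = 290/7
Reduction in quantity: Q* - Q_tax = 60/7
DWL = (1/2) * tax * (Q* - Q_tax)
DWL = (1/2) * 6 * 60/7 = 180/7

180/7


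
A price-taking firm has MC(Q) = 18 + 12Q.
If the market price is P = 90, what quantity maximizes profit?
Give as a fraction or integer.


In perfect competition, profit is maximized where P = MC.
90 = 18 + 12Q
72 = 12Q
Q* = 72/12 = 6

6


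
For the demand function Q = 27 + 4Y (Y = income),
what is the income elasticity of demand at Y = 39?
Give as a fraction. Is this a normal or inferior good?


dQ/dY = 4
At Y = 39: Q = 27 + 4*39 = 183
Ey = (dQ/dY)(Y/Q) = 4 * 39 / 183 = 52/61
Since Ey > 0, this is a normal good.

52/61 (normal good)


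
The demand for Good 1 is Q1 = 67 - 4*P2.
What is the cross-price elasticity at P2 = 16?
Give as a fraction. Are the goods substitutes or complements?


dQ1/dP2 = -4
At P2 = 16: Q1 = 67 - 4*16 = 3
Exy = (dQ1/dP2)(P2/Q1) = -4 * 16 / 3 = -64/3
Since Exy < 0, the goods are complements.

-64/3 (complements)


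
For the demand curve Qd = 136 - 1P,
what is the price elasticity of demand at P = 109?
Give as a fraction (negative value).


dQ/dP = -1
At P = 109: Q = 136 - 1*109 = 27
E = (dQ/dP)(P/Q) = (-1)(109/27) = -109/27

-109/27


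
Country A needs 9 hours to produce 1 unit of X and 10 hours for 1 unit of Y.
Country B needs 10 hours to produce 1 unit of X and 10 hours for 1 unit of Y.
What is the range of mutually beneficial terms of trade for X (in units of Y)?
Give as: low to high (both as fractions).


Opportunity cost of X for Country A = hours_X / hours_Y = 9/10 = 9/10 units of Y
Opportunity cost of X for Country B = hours_X / hours_Y = 10/10 = 1 units of Y
Terms of trade must be between the two opportunity costs.
Range: 9/10 to 1

9/10 to 1


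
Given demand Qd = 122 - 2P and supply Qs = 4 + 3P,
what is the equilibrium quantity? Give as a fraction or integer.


First find equilibrium price:
122 - 2P = 4 + 3P
P* = 118/5 = 118/5
Then substitute into demand:
Q* = 122 - 2 * 118/5 = 374/5

374/5


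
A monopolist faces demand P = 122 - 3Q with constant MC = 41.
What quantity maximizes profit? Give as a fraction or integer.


TR = P*Q = (122 - 3Q)Q = 122Q - 3Q^2
MR = dTR/dQ = 122 - 6Q
Set MR = MC:
122 - 6Q = 41
81 = 6Q
Q* = 81/6 = 27/2

27/2


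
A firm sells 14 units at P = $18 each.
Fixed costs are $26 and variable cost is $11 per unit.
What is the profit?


Total Revenue = P * Q = 18 * 14 = $252
Total Cost = FC + VC*Q = 26 + 11*14 = $180
Profit = TR - TC = 252 - 180 = $72

$72


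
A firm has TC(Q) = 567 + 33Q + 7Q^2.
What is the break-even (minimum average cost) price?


AC(Q) = 567/Q + 33 + 7Q
To minimize: dAC/dQ = -567/Q^2 + 7 = 0
Q^2 = 567/7 = 81
Q* = 9
Min AC = 567/9 + 33 + 7*9
Min AC = 63 + 33 + 63 = 159

159


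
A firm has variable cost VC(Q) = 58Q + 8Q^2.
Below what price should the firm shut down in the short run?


AVC(Q) = VC(Q)/Q = 58 + 8Q
AVC is increasing in Q, so minimum AVC is at Q -> 0+.
Min AVC = 58
The firm should shut down if P < 58.

58


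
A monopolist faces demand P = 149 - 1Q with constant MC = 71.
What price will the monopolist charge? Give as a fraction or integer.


MR = 149 - 2Q
Set MR = MC: 149 - 2Q = 71
Q* = 39
Substitute into demand:
P* = 149 - 1*39 = 110

110


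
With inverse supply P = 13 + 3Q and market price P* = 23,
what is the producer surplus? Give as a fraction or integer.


Minimum supply price (at Q=0): P_min = 13
Quantity supplied at P* = 23:
Q* = (23 - 13)/3 = 10/3
PS = (1/2) * Q* * (P* - P_min)
PS = (1/2) * 10/3 * (23 - 13)
PS = (1/2) * 10/3 * 10 = 50/3

50/3


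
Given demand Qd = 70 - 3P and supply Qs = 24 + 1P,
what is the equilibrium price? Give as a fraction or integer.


At equilibrium, Qd = Qs.
70 - 3P = 24 + 1P
70 - 24 = 3P + 1P
46 = 4P
P* = 46/4 = 23/2

23/2


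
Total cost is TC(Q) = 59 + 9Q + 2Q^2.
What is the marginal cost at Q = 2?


MC = dTC/dQ = 9 + 2*2*Q
At Q = 2:
MC = 9 + 4*2
MC = 9 + 8 = 17

17


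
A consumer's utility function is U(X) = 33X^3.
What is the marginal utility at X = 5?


MU = dU/dX = 33*3*X^(3-1)
MU = 99*X^2
At X = 5:
MU = 99 * 5^2
MU = 99 * 25 = 2475

2475


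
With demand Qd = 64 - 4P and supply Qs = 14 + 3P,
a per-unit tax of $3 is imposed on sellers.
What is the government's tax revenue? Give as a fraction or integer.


With tax on sellers, new supply: Qs' = 14 + 3(P - 3)
= 5 + 3P
New equilibrium quantity:
Q_new = 212/7
Tax revenue = tax * Q_new = 3 * 212/7 = 636/7

636/7


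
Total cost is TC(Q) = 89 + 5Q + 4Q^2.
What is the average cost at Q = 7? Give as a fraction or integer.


TC(7) = 89 + 5*7 + 4*7^2
TC(7) = 89 + 35 + 196 = 320
AC = TC/Q = 320/7 = 320/7

320/7


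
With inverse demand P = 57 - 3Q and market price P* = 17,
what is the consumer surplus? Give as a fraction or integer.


Maximum willingness to pay (at Q=0): P_max = 57
Quantity demanded at P* = 17:
Q* = (57 - 17)/3 = 40/3
CS = (1/2) * Q* * (P_max - P*)
CS = (1/2) * 40/3 * (57 - 17)
CS = (1/2) * 40/3 * 40 = 800/3

800/3


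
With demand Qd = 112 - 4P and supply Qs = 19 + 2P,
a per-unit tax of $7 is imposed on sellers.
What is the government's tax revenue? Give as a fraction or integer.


With tax on sellers, new supply: Qs' = 19 + 2(P - 7)
= 5 + 2P
New equilibrium quantity:
Q_new = 122/3
Tax revenue = tax * Q_new = 7 * 122/3 = 854/3

854/3


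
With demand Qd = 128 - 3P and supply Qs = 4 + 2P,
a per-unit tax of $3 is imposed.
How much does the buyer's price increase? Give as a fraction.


With a per-unit tax, the buyer's price increase depends on relative slopes.
Supply slope: d = 2, Demand slope: b = 3
Buyer's price increase = d * tax / (b + d)
= 2 * 3 / (3 + 2)
= 6 / 5 = 6/5

6/5


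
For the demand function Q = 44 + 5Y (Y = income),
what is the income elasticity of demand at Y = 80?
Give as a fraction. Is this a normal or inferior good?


dQ/dY = 5
At Y = 80: Q = 44 + 5*80 = 444
Ey = (dQ/dY)(Y/Q) = 5 * 80 / 444 = 100/111
Since Ey > 0, this is a normal good.

100/111 (normal good)


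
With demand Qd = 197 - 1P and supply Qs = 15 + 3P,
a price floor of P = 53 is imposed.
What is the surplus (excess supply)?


At P = 53:
Qd = 197 - 1*53 = 144
Qs = 15 + 3*53 = 174
Surplus = Qs - Qd = 174 - 144 = 30

30


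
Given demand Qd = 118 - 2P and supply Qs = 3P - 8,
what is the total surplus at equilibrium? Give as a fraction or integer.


Find equilibrium: 118 - 2P = 3P - 8
118 + 8 = 5P
P* = 126/5 = 126/5
Q* = 3*126/5 - 8 = 338/5
Inverse demand: P = 59 - Q/2, so P_max = 59
Inverse supply: P = 8/3 + Q/3, so P_min = 8/3
CS = (1/2) * 338/5 * (59 - 126/5) = 28561/25
PS = (1/2) * 338/5 * (126/5 - 8/3) = 57122/75
TS = CS + PS = 28561/25 + 57122/75 = 28561/15

28561/15


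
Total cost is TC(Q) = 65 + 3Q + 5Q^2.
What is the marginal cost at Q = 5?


MC = dTC/dQ = 3 + 2*5*Q
At Q = 5:
MC = 3 + 10*5
MC = 3 + 50 = 53

53


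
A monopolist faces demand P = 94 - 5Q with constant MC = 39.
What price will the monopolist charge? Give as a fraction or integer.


MR = 94 - 10Q
Set MR = MC: 94 - 10Q = 39
Q* = 11/2
Substitute into demand:
P* = 94 - 5*11/2 = 133/2

133/2


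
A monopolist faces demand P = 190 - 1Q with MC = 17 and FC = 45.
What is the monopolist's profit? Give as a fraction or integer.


MR = MC: 190 - 2Q = 17
Q* = 173/2
P* = 190 - 1*173/2 = 207/2
Profit = (P* - MC)*Q* - FC
= (207/2 - 17)*173/2 - 45
= 173/2*173/2 - 45
= 29929/4 - 45 = 29749/4

29749/4


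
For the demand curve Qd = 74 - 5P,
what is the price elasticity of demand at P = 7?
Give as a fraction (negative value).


dQ/dP = -5
At P = 7: Q = 74 - 5*7 = 39
E = (dQ/dP)(P/Q) = (-5)(7/39) = -35/39

-35/39


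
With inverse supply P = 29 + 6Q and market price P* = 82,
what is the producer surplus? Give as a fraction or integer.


Minimum supply price (at Q=0): P_min = 29
Quantity supplied at P* = 82:
Q* = (82 - 29)/6 = 53/6
PS = (1/2) * Q* * (P* - P_min)
PS = (1/2) * 53/6 * (82 - 29)
PS = (1/2) * 53/6 * 53 = 2809/12

2809/12


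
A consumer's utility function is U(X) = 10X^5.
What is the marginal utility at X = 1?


MU = dU/dX = 10*5*X^(5-1)
MU = 50*X^4
At X = 1:
MU = 50 * 1^4
MU = 50 * 1 = 50

50


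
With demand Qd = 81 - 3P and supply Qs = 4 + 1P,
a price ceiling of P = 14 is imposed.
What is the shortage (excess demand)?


At P = 14:
Qd = 81 - 3*14 = 39
Qs = 4 + 1*14 = 18
Shortage = Qd - Qs = 39 - 18 = 21

21


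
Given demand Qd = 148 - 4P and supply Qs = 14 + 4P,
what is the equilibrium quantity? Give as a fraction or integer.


First find equilibrium price:
148 - 4P = 14 + 4P
P* = 134/8 = 67/4
Then substitute into demand:
Q* = 148 - 4 * 67/4 = 81

81


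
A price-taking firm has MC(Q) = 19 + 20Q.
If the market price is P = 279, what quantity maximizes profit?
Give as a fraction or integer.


In perfect competition, profit is maximized where P = MC.
279 = 19 + 20Q
260 = 20Q
Q* = 260/20 = 13

13


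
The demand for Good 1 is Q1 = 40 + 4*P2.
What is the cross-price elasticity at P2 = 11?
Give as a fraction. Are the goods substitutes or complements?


dQ1/dP2 = 4
At P2 = 11: Q1 = 40 + 4*11 = 84
Exy = (dQ1/dP2)(P2/Q1) = 4 * 11 / 84 = 11/21
Since Exy > 0, the goods are substitutes.

11/21 (substitutes)


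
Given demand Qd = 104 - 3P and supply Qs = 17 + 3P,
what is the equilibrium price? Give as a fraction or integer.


At equilibrium, Qd = Qs.
104 - 3P = 17 + 3P
104 - 17 = 3P + 3P
87 = 6P
P* = 87/6 = 29/2

29/2


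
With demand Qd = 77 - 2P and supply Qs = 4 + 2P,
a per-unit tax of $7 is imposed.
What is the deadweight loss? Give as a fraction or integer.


Pre-tax equilibrium quantity: Q* = 81/2
Post-tax equilibrium quantity: Q_tax = 67/2
Reduction in quantity: Q* - Q_tax = 7
DWL = (1/2) * tax * (Q* - Q_tax)
DWL = (1/2) * 7 * 7 = 49/2

49/2


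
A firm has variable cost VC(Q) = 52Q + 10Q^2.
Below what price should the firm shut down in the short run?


AVC(Q) = VC(Q)/Q = 52 + 10Q
AVC is increasing in Q, so minimum AVC is at Q -> 0+.
Min AVC = 52
The firm should shut down if P < 52.

52


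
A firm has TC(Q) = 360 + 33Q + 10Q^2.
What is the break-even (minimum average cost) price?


AC(Q) = 360/Q + 33 + 10Q
To minimize: dAC/dQ = -360/Q^2 + 10 = 0
Q^2 = 360/10 = 36
Q* = 6
Min AC = 360/6 + 33 + 10*6
Min AC = 60 + 33 + 60 = 153

153


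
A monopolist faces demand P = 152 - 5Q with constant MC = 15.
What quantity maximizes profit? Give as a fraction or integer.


TR = P*Q = (152 - 5Q)Q = 152Q - 5Q^2
MR = dTR/dQ = 152 - 10Q
Set MR = MC:
152 - 10Q = 15
137 = 10Q
Q* = 137/10 = 137/10

137/10


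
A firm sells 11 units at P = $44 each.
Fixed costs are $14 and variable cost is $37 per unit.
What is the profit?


Total Revenue = P * Q = 44 * 11 = $484
Total Cost = FC + VC*Q = 14 + 37*11 = $421
Profit = TR - TC = 484 - 421 = $63

$63


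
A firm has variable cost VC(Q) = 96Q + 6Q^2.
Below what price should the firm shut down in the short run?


AVC(Q) = VC(Q)/Q = 96 + 6Q
AVC is increasing in Q, so minimum AVC is at Q -> 0+.
Min AVC = 96
The firm should shut down if P < 96.

96


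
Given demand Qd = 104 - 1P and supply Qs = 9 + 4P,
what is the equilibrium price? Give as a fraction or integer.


At equilibrium, Qd = Qs.
104 - 1P = 9 + 4P
104 - 9 = 1P + 4P
95 = 5P
P* = 95/5 = 19

19


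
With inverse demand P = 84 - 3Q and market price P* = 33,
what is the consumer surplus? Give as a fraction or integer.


Maximum willingness to pay (at Q=0): P_max = 84
Quantity demanded at P* = 33:
Q* = (84 - 33)/3 = 17
CS = (1/2) * Q* * (P_max - P*)
CS = (1/2) * 17 * (84 - 33)
CS = (1/2) * 17 * 51 = 867/2

867/2


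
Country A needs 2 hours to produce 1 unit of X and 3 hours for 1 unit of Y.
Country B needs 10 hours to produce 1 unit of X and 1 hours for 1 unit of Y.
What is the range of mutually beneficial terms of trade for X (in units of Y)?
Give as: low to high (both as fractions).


Opportunity cost of X for Country A = hours_X / hours_Y = 2/3 = 2/3 units of Y
Opportunity cost of X for Country B = hours_X / hours_Y = 10/1 = 10 units of Y
Terms of trade must be between the two opportunity costs.
Range: 2/3 to 10

2/3 to 10


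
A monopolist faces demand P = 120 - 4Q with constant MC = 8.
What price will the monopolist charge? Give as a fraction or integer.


MR = 120 - 8Q
Set MR = MC: 120 - 8Q = 8
Q* = 14
Substitute into demand:
P* = 120 - 4*14 = 64

64


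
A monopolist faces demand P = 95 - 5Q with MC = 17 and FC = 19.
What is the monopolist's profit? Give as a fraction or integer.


MR = MC: 95 - 10Q = 17
Q* = 39/5
P* = 95 - 5*39/5 = 56
Profit = (P* - MC)*Q* - FC
= (56 - 17)*39/5 - 19
= 39*39/5 - 19
= 1521/5 - 19 = 1426/5

1426/5


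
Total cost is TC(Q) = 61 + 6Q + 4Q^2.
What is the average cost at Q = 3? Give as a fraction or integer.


TC(3) = 61 + 6*3 + 4*3^2
TC(3) = 61 + 18 + 36 = 115
AC = TC/Q = 115/3 = 115/3

115/3


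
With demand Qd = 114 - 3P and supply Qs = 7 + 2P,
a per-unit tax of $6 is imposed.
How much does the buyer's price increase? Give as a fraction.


With a per-unit tax, the buyer's price increase depends on relative slopes.
Supply slope: d = 2, Demand slope: b = 3
Buyer's price increase = d * tax / (b + d)
= 2 * 6 / (3 + 2)
= 12 / 5 = 12/5

12/5


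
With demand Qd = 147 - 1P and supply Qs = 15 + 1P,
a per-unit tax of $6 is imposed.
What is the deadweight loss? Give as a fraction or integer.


Pre-tax equilibrium quantity: Q* = 81
Post-tax equilibrium quantity: Q_tax = 78
Reduction in quantity: Q* - Q_tax = 3
DWL = (1/2) * tax * (Q* - Q_tax)
DWL = (1/2) * 6 * 3 = 9

9


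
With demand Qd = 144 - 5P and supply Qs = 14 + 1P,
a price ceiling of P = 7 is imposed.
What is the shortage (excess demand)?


At P = 7:
Qd = 144 - 5*7 = 109
Qs = 14 + 1*7 = 21
Shortage = Qd - Qs = 109 - 21 = 88

88


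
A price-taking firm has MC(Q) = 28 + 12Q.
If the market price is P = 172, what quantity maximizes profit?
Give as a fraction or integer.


In perfect competition, profit is maximized where P = MC.
172 = 28 + 12Q
144 = 12Q
Q* = 144/12 = 12

12


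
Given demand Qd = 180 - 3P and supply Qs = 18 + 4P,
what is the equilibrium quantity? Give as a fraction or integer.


First find equilibrium price:
180 - 3P = 18 + 4P
P* = 162/7 = 162/7
Then substitute into demand:
Q* = 180 - 3 * 162/7 = 774/7

774/7


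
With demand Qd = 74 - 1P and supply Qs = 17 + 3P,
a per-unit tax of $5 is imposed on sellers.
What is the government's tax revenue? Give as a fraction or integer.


With tax on sellers, new supply: Qs' = 17 + 3(P - 5)
= 2 + 3P
New equilibrium quantity:
Q_new = 56
Tax revenue = tax * Q_new = 5 * 56 = 280

280


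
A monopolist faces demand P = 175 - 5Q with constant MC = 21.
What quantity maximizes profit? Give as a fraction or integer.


TR = P*Q = (175 - 5Q)Q = 175Q - 5Q^2
MR = dTR/dQ = 175 - 10Q
Set MR = MC:
175 - 10Q = 21
154 = 10Q
Q* = 154/10 = 77/5

77/5


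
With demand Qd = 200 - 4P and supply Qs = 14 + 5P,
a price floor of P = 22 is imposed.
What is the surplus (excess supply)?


At P = 22:
Qd = 200 - 4*22 = 112
Qs = 14 + 5*22 = 124
Surplus = Qs - Qd = 124 - 112 = 12

12


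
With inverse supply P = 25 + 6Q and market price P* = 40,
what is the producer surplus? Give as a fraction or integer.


Minimum supply price (at Q=0): P_min = 25
Quantity supplied at P* = 40:
Q* = (40 - 25)/6 = 5/2
PS = (1/2) * Q* * (P* - P_min)
PS = (1/2) * 5/2 * (40 - 25)
PS = (1/2) * 5/2 * 15 = 75/4

75/4


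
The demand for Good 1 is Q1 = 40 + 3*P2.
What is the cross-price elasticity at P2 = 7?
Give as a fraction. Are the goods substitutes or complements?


dQ1/dP2 = 3
At P2 = 7: Q1 = 40 + 3*7 = 61
Exy = (dQ1/dP2)(P2/Q1) = 3 * 7 / 61 = 21/61
Since Exy > 0, the goods are substitutes.

21/61 (substitutes)


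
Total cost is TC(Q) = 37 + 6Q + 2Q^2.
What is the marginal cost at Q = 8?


MC = dTC/dQ = 6 + 2*2*Q
At Q = 8:
MC = 6 + 4*8
MC = 6 + 32 = 38

38


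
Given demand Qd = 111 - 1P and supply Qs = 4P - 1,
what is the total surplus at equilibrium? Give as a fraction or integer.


Find equilibrium: 111 - 1P = 4P - 1
111 + 1 = 5P
P* = 112/5 = 112/5
Q* = 4*112/5 - 1 = 443/5
Inverse demand: P = 111 - Q/1, so P_max = 111
Inverse supply: P = 1/4 + Q/4, so P_min = 1/4
CS = (1/2) * 443/5 * (111 - 112/5) = 196249/50
PS = (1/2) * 443/5 * (112/5 - 1/4) = 196249/200
TS = CS + PS = 196249/50 + 196249/200 = 196249/40

196249/40


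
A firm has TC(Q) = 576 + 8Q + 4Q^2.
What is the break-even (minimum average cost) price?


AC(Q) = 576/Q + 8 + 4Q
To minimize: dAC/dQ = -576/Q^2 + 4 = 0
Q^2 = 576/4 = 144
Q* = 12
Min AC = 576/12 + 8 + 4*12
Min AC = 48 + 8 + 48 = 104

104


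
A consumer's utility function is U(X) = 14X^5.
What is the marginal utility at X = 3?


MU = dU/dX = 14*5*X^(5-1)
MU = 70*X^4
At X = 3:
MU = 70 * 3^4
MU = 70 * 81 = 5670

5670


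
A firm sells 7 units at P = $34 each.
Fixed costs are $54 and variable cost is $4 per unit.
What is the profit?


Total Revenue = P * Q = 34 * 7 = $238
Total Cost = FC + VC*Q = 54 + 4*7 = $82
Profit = TR - TC = 238 - 82 = $156

$156


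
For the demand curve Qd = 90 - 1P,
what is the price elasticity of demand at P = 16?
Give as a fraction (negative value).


dQ/dP = -1
At P = 16: Q = 90 - 1*16 = 74
E = (dQ/dP)(P/Q) = (-1)(16/74) = -8/37

-8/37


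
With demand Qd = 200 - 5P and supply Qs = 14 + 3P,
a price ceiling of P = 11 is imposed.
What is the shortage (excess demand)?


At P = 11:
Qd = 200 - 5*11 = 145
Qs = 14 + 3*11 = 47
Shortage = Qd - Qs = 145 - 47 = 98

98


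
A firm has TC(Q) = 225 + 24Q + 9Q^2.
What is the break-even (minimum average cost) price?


AC(Q) = 225/Q + 24 + 9Q
To minimize: dAC/dQ = -225/Q^2 + 9 = 0
Q^2 = 225/9 = 25
Q* = 5
Min AC = 225/5 + 24 + 9*5
Min AC = 45 + 24 + 45 = 114

114


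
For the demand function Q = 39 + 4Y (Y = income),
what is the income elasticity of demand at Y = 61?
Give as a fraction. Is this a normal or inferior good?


dQ/dY = 4
At Y = 61: Q = 39 + 4*61 = 283
Ey = (dQ/dY)(Y/Q) = 4 * 61 / 283 = 244/283
Since Ey > 0, this is a normal good.

244/283 (normal good)


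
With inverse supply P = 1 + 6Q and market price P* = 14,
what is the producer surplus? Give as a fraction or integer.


Minimum supply price (at Q=0): P_min = 1
Quantity supplied at P* = 14:
Q* = (14 - 1)/6 = 13/6
PS = (1/2) * Q* * (P* - P_min)
PS = (1/2) * 13/6 * (14 - 1)
PS = (1/2) * 13/6 * 13 = 169/12

169/12


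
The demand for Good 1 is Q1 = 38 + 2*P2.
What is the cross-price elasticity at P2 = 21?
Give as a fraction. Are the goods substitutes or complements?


dQ1/dP2 = 2
At P2 = 21: Q1 = 38 + 2*21 = 80
Exy = (dQ1/dP2)(P2/Q1) = 2 * 21 / 80 = 21/40
Since Exy > 0, the goods are substitutes.

21/40 (substitutes)


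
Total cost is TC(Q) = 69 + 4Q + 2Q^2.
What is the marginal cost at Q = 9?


MC = dTC/dQ = 4 + 2*2*Q
At Q = 9:
MC = 4 + 4*9
MC = 4 + 36 = 40

40


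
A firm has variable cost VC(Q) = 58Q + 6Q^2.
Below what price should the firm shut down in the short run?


AVC(Q) = VC(Q)/Q = 58 + 6Q
AVC is increasing in Q, so minimum AVC is at Q -> 0+.
Min AVC = 58
The firm should shut down if P < 58.

58


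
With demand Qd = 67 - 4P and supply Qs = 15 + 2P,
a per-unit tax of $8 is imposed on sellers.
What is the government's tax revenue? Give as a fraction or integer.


With tax on sellers, new supply: Qs' = 15 + 2(P - 8)
= 2P - 1
New equilibrium quantity:
Q_new = 65/3
Tax revenue = tax * Q_new = 8 * 65/3 = 520/3

520/3
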